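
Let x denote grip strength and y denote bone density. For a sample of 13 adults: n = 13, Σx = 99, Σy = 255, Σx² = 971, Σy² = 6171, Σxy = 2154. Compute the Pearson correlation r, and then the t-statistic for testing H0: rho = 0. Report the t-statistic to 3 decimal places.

1.539

S_xy = nΣxy − ΣxΣy = 13·2154 − 99·255 = 28002 − 25245 = 2757
S_xx = nΣx² − (Σx)² = 13·971 − 99² = 12623 − 9801 = 2822
S_yy = nΣy² − (Σy)² = 13·6171 − 255² = 80223 − 65025 = 15198
r = S_xy / √(S_xx·S_yy) = 2757 / √(2822·15198) = 2757 / √42888756 = 2757 / 6548.9508 = 0.4210
t = r·√(n−2)/√(1−r²) = 0.4210·√11 / √(1−0.177241) = 1.396299 / 0.907061 = 1.539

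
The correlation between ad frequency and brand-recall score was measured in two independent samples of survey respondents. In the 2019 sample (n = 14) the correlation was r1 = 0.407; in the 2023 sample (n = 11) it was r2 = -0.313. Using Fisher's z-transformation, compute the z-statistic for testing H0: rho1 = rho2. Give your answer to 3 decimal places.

z1 = atanh(0.407) = 0.432010,  z2 = atanh(-0.313) = -0.323868
SE = √(1/(n1−3) + 1/(n2−3)) = √(1/11 + 1/8) = √(0.0909091 + 0.1250000) = √0.2159091 = 0.464660
z = (z1 − z2)/SE = (0.432010 − (-0.323868)) / 0.464660 = 0.755878 / 0.464660 = 1.627

1.627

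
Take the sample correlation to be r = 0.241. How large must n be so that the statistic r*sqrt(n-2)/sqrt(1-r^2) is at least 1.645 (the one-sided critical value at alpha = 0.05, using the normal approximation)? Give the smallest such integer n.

46

r√(n−2)/√(1−r²) ≥ 1.645  ⇔  n−2 ≥ (1.645)²·(1−r²)/r²
(1−r²)/r² = (1−0.058081)/0.058081 = 16.2173
n ≥ 2 + 2.706025·16.2173 = 2 + 43.8844 = 45.8844
⌈45.8844⌉ = 46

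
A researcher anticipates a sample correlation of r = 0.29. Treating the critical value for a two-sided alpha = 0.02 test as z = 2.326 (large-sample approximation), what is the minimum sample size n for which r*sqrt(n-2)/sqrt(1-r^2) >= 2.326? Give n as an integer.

61

Need r·√(n−2)/√(1−r²) ≥ 2.326
√(n−2) ≥ 2.326·√(1−0.0841) / 0.29 = 2.326·0.957027 / 0.29 = 7.6760
n−2 ≥ 58.9210  ⇒  n ≥ 60.9210
Smallest integer n = 61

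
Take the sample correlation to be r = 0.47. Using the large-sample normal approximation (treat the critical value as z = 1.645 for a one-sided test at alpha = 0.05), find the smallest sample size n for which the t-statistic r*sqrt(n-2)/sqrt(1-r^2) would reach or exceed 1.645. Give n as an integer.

12

r√(n−2)/√(1−r²) ≥ 1.645  ⇔  n−2 ≥ (1.645)²·(1−r²)/r²
(1−r²)/r² = (1−0.2209)/0.2209 = 3.5269
n ≥ 2 + 2.706025·3.5269 = 2 + 9.5439 = 11.5439
⌈11.5439⌉ = 12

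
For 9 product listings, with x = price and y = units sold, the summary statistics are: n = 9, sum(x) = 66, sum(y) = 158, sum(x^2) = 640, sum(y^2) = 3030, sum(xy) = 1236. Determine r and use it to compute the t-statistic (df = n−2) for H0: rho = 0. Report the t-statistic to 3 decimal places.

S_xy = nΣxy − ΣxΣy = 9·1236 − 66·158 = 11124 − 10428 = 696
S_xx = nΣx² − (Σx)² = 9·640 − 66² = 5760 − 4356 = 1404
S_yy = nΣy² − (Σy)² = 9·3030 − 158² = 27270 − 24964 = 2306
r = S_xy / √(S_xx·S_yy) = 696 / √(1404·2306) = 696 / √3237624 = 696 / 1799.3399 = 0.3868
t = r·√(n−2)/√(1−r²) = 0.3868·√7 / √(1−0.149614) = 1.023377 / 0.922164 = 1.110

1.110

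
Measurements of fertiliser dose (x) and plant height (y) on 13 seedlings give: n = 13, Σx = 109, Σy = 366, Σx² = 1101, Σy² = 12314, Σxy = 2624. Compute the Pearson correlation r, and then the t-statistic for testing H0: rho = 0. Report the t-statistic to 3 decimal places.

-3.495

S_xy = nΣxy − ΣxΣy = 13·2624 − 109·366 = 34112 − 39894 = -5782
S_xx = nΣx² − (Σx)² = 13·1101 − 109² = 14313 − 11881 = 2432
S_yy = nΣy² − (Σy)² = 13·12314 − 366² = 160082 − 133956 = 26126
r = S_xy / √(S_xx·S_yy) = -5782 / √(2432·26126) = -5782 / √63538432 = -5782 / 7971.0998 = -0.7254
t = r·√(n−2)/√(1−r²) = -0.7254·√11 / √(1−0.526205) = -2.405880 / 0.688328 = -3.495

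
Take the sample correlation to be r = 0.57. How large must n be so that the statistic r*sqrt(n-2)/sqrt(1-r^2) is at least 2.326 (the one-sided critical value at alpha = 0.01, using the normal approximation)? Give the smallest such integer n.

Need r·√(n−2)/√(1−r²) ≥ 2.326
√(n−2) ≥ 2.326·√(1−0.3249) / 0.57 = 2.326·0.821645 / 0.57 = 3.3529
n−2 ≥ 11.2419  ⇒  n ≥ 13.2419
Smallest integer n = 14

14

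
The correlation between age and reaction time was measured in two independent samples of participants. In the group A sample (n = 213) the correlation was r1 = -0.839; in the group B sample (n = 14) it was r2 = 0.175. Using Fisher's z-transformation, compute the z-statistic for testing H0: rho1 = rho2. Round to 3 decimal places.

z1 = atanh(-0.839) = -1.217786,  z2 = atanh(0.175) = 0.176820
SE = √(1/(n1−3) + 1/(n2−3)) = √(1/210 + 1/11) = √(0.0047619 + 0.0909091) = √0.0956710 = 0.309307
z = (z1 − z2)/SE = (-1.217786 − 0.176820) / 0.309307 = -1.394606 / 0.309307 = -4.509

-4.509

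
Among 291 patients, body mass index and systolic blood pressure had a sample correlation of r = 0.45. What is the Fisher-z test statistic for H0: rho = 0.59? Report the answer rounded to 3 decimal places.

z_r = atanh(0.45) = 0.484700,  z_0 = atanh(0.59) = 0.677666
SE = 1/√(n−3) = 1/√288 = 0.058926
z = (z_r − z_0)/SE = (0.484700 − 0.677666) / 0.058926 = -0.192966 / 0.058926 = -3.275

-3.275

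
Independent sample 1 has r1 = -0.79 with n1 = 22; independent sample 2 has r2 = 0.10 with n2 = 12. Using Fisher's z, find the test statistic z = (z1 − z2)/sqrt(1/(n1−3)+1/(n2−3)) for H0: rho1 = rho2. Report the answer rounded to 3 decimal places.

-2.896

Fisher z-transforms: z1 = atanh(-0.79) = -1.071432, z2 = atanh(0.10) = 0.100335; difference d = -1.171767
Var(d) = 1/19 + 1/9 = 0.0526316 + 0.1111111 = 0.1637427
z = d/√Var(d) = -1.171767 / √0.1637427 = -1.171767 / 0.404651 = -2.896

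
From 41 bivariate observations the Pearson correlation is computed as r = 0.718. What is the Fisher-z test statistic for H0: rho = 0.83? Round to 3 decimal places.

-1.755

z_r = atanh(0.718) = 0.903505,  z_0 = atanh(0.83) = 1.188136
SE = 1/√(n−3) = 1/√38 = 0.162221
z = (z_r − z_0)/SE = (0.903505 − 1.188136) / 0.162221 = -0.284631 / 0.162221 = -1.755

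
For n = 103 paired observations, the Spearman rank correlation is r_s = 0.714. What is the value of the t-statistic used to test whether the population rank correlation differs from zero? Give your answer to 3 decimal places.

10.249

t = r_s·√(n−2) / √(1−r_s²) with r_s = 0.714, n = 103
  = 0.714·√101 / √(1 − 0.509796)
  = 0.714·10.049876 / 0.700146
  = 7.175611 / 0.700146 = 10.249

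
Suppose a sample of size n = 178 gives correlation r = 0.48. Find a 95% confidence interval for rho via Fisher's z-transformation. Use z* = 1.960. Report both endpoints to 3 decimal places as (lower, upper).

Fisher z: z_r = atanh(r) = ½·ln((1+0.48)/(1−0.48)) = 0.522984
SE(z) = 1/√(n−3) = 1/√175 = 0.075593
95% ⇒ z* = 1.960; margin = 1.960·0.075593 = 0.148162
CI on z-scale: (0.374822, 0.671146)
Back-transform: tanh(0.374822) = 0.358202, tanh(0.671146) = 0.585733

(0.358, 0.586)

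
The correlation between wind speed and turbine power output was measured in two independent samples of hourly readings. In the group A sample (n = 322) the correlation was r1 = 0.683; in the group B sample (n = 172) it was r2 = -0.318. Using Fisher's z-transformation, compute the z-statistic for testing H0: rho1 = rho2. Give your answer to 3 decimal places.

z1 = atanh(0.683) = 0.834716,  z2 = atanh(-0.318) = -0.329421
SE = √(1/(n1−3) + 1/(n2−3)) = √(1/319 + 1/169) = √(0.0031348 + 0.0059172) = √0.0090520 = 0.095142
z = (z1 − z2)/SE = (0.834716 − (-0.329421)) / 0.095142 = 1.164137 / 0.095142 = 12.236

12.236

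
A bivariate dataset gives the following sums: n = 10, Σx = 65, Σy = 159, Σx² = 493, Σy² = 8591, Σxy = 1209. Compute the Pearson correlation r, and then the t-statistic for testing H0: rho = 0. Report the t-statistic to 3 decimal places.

0.788

S_xy = nΣxy − ΣxΣy = 10·1209 − 65·159 = 12090 − 10335 = 1755
S_xx = nΣx² − (Σx)² = 10·493 − 65² = 4930 − 4225 = 705
S_yy = nΣy² − (Σy)² = 10·8591 − 159² = 85910 − 25281 = 60629
r = S_xy / √(S_xx·S_yy) = 1755 / √(705·60629) = 1755 / √42743445 = 1755 / 6537.8471 = 0.2684
t = r·√(n−2)/√(1−r²) = 0.2684·√8 / √(1−0.072039) = 0.759150 / 0.963307 = 0.788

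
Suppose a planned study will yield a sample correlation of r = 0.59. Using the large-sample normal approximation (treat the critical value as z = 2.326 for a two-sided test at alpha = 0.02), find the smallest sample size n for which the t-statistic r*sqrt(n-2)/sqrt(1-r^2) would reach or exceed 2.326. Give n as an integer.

13

Need r·√(n−2)/√(1−r²) ≥ 2.326
√(n−2) ≥ 2.326·√(1−0.3481) / 0.59 = 2.326·0.807403 / 0.59 = 3.1831
n−2 ≥ 10.1321  ⇒  n ≥ 12.1321
Smallest integer n = 13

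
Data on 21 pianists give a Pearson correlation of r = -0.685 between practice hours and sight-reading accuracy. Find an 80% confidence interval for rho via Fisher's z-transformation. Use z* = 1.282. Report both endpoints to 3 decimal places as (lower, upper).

Fisher z: z_r = atanh(r) = ½·ln((1+(-0.685))/(1−(-0.685))) = -0.838474
SE(z) = 1/√(n−3) = 1/√18 = 0.235702
80% ⇒ z* = 1.282; margin = 1.282·0.235702 = 0.302170
CI on z-scale: (-1.140644, -0.536304)
Back-transform: tanh(-1.140644) = -0.814631, tanh(-0.536304) = -0.490185

(-0.815, -0.490)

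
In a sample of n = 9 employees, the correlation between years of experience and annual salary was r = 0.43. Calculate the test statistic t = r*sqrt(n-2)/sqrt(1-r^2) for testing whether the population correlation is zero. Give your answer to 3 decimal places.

1 − r² = 1 − 0.1849 = 0.8151;  √(1−r²) = 0.902829
√(n−2) = √7 = 2.645751
t = r·√(n−2)/√(1−r²) = 0.43 · 2.645751 / 0.902829 = 1.260

1.260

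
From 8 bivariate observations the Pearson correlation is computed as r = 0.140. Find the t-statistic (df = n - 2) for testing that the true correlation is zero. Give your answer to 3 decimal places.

1 − r² = 1 − 0.019600 = 0.980400;  √(1−r²) = 0.990152
√(n−2) = √6 = 2.449490
t = r·√(n−2)/√(1−r²) = 0.140 · 2.449490 / 0.990152 = 0.346

0.346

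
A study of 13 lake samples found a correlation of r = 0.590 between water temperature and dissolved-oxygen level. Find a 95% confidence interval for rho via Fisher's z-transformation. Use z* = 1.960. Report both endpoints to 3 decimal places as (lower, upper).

Fisher z: z_r = atanh(r) = ½·ln((1+0.590)/(1−0.590)) = 0.677666
SE(z) = 1/√(n−3) = 1/√10 = 0.316228
95% ⇒ z* = 1.960; margin = 1.960·0.316228 = 0.619807
CI on z-scale: (0.057859, 1.297473)
Back-transform: tanh(0.057859) = 0.057795, tanh(1.297473) = 0.861071

(0.058, 0.861)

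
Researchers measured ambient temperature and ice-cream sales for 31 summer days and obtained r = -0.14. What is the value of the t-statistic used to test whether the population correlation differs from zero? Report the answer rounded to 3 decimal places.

-0.761

t = r·√(n−2) / √(1−r²) with r = -0.14, n = 31
  = -0.14·√29 / √(1 − 0.0196)
  = -0.14·5.385165 / 0.990152
  = -0.753923 / 0.990152 = -0.761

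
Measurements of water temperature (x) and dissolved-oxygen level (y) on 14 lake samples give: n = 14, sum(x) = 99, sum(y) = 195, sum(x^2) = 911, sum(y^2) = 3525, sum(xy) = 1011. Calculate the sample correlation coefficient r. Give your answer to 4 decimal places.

-0.8907

S_xy = nΣxy − ΣxΣy = 14·1011 − 99·195 = 14154 − 19305 = -5151
S_xx = nΣx² − (Σx)² = 14·911 − 99² = 12754 − 9801 = 2953
S_yy = nΣy² − (Σy)² = 14·3525 − 195² = 49350 − 38025 = 11325
r = S_xy / √(S_xx·S_yy) = -5151 / √(2953·11325) = -5151 / √33442725 = -5151 / 5782.9685 = -0.8907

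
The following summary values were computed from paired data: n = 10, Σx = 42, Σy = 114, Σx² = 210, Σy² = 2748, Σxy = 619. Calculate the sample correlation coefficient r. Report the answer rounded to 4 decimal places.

0.6355

S_xy = nΣxy − ΣxΣy = 10·619 − 42·114 = 6190 − 4788 = 1402
S_xx = nΣx² − (Σx)² = 10·210 − 42² = 2100 − 1764 = 336
S_yy = nΣy² − (Σy)² = 10·2748 − 114² = 27480 − 12996 = 14484
r = S_xy / √(S_xx·S_yy) = 1402 / √(336·14484) = 1402 / √4866624 = 1402 / 2206.0426 = 0.6355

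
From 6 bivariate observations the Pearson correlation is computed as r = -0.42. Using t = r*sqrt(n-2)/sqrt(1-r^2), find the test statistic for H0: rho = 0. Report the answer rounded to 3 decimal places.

t = r·√(n−2) / √(1−r²) with r = -0.42, n = 6
  = -0.42·√4 / √(1 − 0.1764)
  = -0.42·2.000000 / 0.907524
  = -0.840000 / 0.907524 = -0.926

-0.926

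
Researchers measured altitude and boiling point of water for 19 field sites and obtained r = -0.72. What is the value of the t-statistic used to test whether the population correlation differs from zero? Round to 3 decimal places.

1 − r² = 1 − 0.5184 = 0.4816;  √(1−r²) = 0.693974
√(n−2) = √17 = 4.123106
t = r·√(n−2)/√(1−r²) = -0.72 · 4.123106 / 0.693974 = -4.278

-4.278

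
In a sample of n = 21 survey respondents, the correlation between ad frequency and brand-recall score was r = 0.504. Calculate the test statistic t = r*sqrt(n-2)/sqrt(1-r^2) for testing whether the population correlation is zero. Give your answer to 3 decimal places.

2.544

t = r·√(n−2) / √(1−r²) with r = 0.504, n = 21
  = 0.504·√19 / √(1 − 0.254016)
  = 0.504·4.358899 / 0.863704
  = 2.196885 / 0.863704 = 2.544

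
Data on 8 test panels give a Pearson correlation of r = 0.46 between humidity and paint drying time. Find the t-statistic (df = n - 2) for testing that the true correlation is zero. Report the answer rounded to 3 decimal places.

1 − r² = 1 − 0.2116 = 0.7884;  √(1−r²) = 0.887919
√(n−2) = √6 = 2.449490
t = r·√(n−2)/√(1−r²) = 0.46 · 2.449490 / 0.887919 = 1.269

1.269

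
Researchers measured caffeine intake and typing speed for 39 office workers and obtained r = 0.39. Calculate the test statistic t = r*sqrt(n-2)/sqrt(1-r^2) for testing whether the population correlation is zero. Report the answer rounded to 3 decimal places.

2.576

1 − r² = 1 − 0.1521 = 0.8479;  √(1−r²) = 0.920815
√(n−2) = √37 = 6.082763
t = r·√(n−2)/√(1−r²) = 0.39 · 6.082763 / 0.920815 = 2.576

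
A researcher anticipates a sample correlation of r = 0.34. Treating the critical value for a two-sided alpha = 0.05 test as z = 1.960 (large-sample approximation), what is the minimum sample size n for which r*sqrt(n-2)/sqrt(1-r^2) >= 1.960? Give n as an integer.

Need r·√(n−2)/√(1−r²) ≥ 1.960
√(n−2) ≥ 1.960·√(1−0.1156) / 0.34 = 1.960·0.940425 / 0.34 = 5.4213
n−2 ≥ 29.3905  ⇒  n ≥ 31.3905
Smallest integer n = 32

32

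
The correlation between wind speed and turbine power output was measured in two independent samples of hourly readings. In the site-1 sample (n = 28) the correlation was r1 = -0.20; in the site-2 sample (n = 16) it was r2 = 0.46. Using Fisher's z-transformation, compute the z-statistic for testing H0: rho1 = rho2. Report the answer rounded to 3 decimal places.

z1 = atanh(-0.20) = -0.202733,  z2 = atanh(0.46) = 0.497311
SE = √(1/(n1−3) + 1/(n2−3)) = √(1/25 + 1/13) = √(0.0400000 + 0.0769231) = √0.1169231 = 0.341940
z = (z1 − z2)/SE = (-0.202733 − 0.497311) / 0.341940 = -0.700044 / 0.341940 = -2.047

-2.047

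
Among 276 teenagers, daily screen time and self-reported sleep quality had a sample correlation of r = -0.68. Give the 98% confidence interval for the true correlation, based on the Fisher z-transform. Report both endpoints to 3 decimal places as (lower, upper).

z_r = atanh(-0.68) = -0.829114;  SE = 1/√(n−3) = 1/√273 = 0.060523
z-limits: -0.829114 ± 2.326·0.060523 = -0.829114 ± 0.140776 = [-0.969890, -0.688338]
ρ-limits: (tanh -0.969890, tanh -0.688338) = (-0.749, -0.597)

(-0.749, -0.597)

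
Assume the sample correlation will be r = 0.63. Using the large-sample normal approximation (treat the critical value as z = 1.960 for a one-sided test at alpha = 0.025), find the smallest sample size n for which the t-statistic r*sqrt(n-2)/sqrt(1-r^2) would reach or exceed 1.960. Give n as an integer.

Need r·√(n−2)/√(1−r²) ≥ 1.960
√(n−2) ≥ 1.960·√(1−0.3969) / 0.63 = 1.960·0.776595 / 0.63 = 2.4161
n−2 ≥ 5.8375  ⇒  n ≥ 7.8375
Smallest integer n = 8

8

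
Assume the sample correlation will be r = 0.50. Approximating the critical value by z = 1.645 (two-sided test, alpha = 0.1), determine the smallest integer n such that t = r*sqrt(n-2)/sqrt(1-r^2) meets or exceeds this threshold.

r√(n−2)/√(1−r²) ≥ 1.645  ⇔  n−2 ≥ (1.645)²·(1−r²)/r²
(1−r²)/r² = (1−0.2500)/0.2500 = 3.0000
n ≥ 2 + 2.706025·3.0000 = 2 + 8.1181 = 10.1181
⌈10.1181⌉ = 11

11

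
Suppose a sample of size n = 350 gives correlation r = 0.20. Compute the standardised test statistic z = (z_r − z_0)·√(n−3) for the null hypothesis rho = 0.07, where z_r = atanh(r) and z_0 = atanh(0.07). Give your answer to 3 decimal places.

Fisher z: atanh(0.20) = 0.202733, atanh(0.07) = 0.070115
z = (z_r − z_0)·√(n−3) = (0.202733 − 0.070115)·√347 = 0.132618 · 18.627936 = 2.470

2.470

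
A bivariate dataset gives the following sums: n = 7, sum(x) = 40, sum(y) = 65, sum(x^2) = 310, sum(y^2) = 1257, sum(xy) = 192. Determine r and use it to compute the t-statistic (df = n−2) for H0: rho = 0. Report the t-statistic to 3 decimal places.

S_xy = nΣxy − ΣxΣy = 7·192 − 40·65 = 1344 − 2600 = -1256
S_xx = nΣx² − (Σx)² = 7·310 − 40² = 2170 − 1600 = 570
S_yy = nΣy² − (Σy)² = 7·1257 − 65² = 8799 − 4225 = 4574
r = S_xy / √(S_xx·S_yy) = -1256 / √(570·4574) = -1256 / √2607180 = -1256 / 1614.6764 = -0.7779
t = r·√(n−2)/√(1−r²) = -0.7779·√5 / √(1−0.605128) = -1.739437 / 0.628388 = -2.768

-2.768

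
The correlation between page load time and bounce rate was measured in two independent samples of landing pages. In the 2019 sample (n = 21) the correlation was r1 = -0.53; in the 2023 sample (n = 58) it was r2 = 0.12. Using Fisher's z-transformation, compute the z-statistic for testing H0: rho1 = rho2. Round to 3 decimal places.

z1 = atanh(-0.53) = -0.590145,  z2 = atanh(0.12) = 0.120581
SE = √(1/(n1−3) + 1/(n2−3)) = √(1/18 + 1/55) = √(0.0555556 + 0.0181818) = √0.0737374 = 0.271546
z = (z1 − z2)/SE = (-0.590145 − 0.120581) / 0.271546 = -0.710726 / 0.271546 = -2.617

-2.617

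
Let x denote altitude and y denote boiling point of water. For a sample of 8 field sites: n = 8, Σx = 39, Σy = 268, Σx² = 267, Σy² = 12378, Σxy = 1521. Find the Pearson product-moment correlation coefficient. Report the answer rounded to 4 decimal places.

S_xy = nΣxy − ΣxΣy = 8·1521 − 39·268 = 12168 − 10452 = 1716
S_xx = nΣx² − (Σx)² = 8·267 − 39² = 2136 − 1521 = 615
S_yy = nΣy² − (Σy)² = 8·12378 − 268² = 99024 − 71824 = 27200
r = S_xy / √(S_xx·S_yy) = 1716 / √(615·27200) = 1716 / √16728000 = 1716 / 4089.9878 = 0.4196

0.4196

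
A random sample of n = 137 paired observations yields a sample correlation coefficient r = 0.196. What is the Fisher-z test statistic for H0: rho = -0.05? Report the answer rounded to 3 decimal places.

2.878

Fisher z: atanh(0.196) = 0.198569, atanh(-0.05) = -0.050042
z = (z_r − z_0)·√(n−3) = (0.198569 − (-0.050042))·√134 = 0.248611 · 11.575837 = 2.878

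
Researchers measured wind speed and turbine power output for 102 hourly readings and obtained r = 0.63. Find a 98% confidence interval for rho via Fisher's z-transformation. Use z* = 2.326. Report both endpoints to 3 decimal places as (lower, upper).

(0.468, 0.751)

z_r = atanh(0.63) = 0.741416;  SE = 1/√(n−3) = 1/√99 = 0.100504
z-limits: 0.741416 ± 2.326·0.100504 = 0.741416 ± 0.233772 = [0.507644, 0.975188]
ρ-limits: (tanh 0.507644, tanh 0.975188) = (0.468, 0.751)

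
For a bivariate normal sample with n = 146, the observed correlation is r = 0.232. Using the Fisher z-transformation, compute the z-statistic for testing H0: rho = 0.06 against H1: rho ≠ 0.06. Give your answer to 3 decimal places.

2.107

Fisher z: atanh(0.232) = 0.236302, atanh(0.06) = 0.060072
z = (z_r − z_0)·√(n−3) = (0.236302 − 0.060072)·√143 = 0.176230 · 11.958261 = 2.107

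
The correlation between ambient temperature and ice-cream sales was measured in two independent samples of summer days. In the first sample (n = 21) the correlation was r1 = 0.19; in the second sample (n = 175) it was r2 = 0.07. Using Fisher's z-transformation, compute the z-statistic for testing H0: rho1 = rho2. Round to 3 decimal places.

0.493

z1 = atanh(0.19) = 0.192337,  z2 = atanh(0.07) = 0.070115
SE = √(1/(n1−3) + 1/(n2−3)) = √(1/18 + 1/172) = √(0.0555556 + 0.0058140) = √0.0613696 = 0.247729
z = (z1 − z2)/SE = (0.192337 − 0.070115) / 0.247729 = 0.122222 / 0.247729 = 0.493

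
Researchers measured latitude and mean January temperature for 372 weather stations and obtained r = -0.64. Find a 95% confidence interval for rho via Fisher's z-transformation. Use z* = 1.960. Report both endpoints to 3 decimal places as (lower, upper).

(-0.696, -0.576)

z_r = atanh(-0.64) = -0.758174;  SE = 1/√(n−3) = 1/√369 = 0.052058
z-limits: -0.758174 ± 1.960·0.052058 = -0.758174 ± 0.102034 = [-0.860208, -0.656140]
ρ-limits: (tanh -0.860208, tanh -0.656140) = (-0.696, -0.576)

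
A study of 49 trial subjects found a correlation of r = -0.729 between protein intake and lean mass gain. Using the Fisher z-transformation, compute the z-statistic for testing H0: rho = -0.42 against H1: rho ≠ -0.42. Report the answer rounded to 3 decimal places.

Fisher z: atanh(-0.729) = -0.926590, atanh(-0.42) = -0.447692
z = (z_r − z_0)·√(n−3) = (-0.926590 − (-0.447692))·√46 = -0.478898 · 6.782330 = -3.248

-3.248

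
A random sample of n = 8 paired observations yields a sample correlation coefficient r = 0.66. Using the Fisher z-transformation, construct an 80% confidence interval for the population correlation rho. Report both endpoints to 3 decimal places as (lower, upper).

(0.216, 0.878)

Fisher z: z_r = atanh(r) = ½·ln((1+0.66)/(1−0.66)) = 0.792814
SE(z) = 1/√(n−3) = 1/√5 = 0.447214
80% ⇒ z* = 1.282; margin = 1.282·0.447214 = 0.573328
CI on z-scale: (0.219486, 1.366142)
Back-transform: tanh(0.219486) = 0.216028, tanh(1.366142) = 0.877810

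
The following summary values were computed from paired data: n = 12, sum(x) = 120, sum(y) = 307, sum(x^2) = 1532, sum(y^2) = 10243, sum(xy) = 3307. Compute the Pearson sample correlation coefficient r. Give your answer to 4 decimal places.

S_xy = nΣxy − ΣxΣy = 12·3307 − 120·307 = 39684 − 36840 = 2844
S_xx = nΣx² − (Σx)² = 12·1532 − 120² = 18384 − 14400 = 3984
S_yy = nΣy² − (Σy)² = 12·10243 − 307² = 122916 − 94249 = 28667
r = S_xy / √(S_xx·S_yy) = 2844 / √(3984·28667) = 2844 / √114209328 = 2844 / 10686.8764 = 0.2661

0.2661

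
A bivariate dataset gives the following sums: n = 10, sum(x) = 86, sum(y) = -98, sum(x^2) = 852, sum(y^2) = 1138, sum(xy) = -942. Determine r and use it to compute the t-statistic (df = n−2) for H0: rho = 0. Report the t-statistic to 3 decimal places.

-2.789

Numerator: nΣxy − (Σx)(Σy) = 10·(-942) − (86)(-98) = -992
Denominator: √[(nΣx²−(Σx)²)(nΣy²−(Σy)²)]
  nΣx²−(Σx)² = 10·852 − 7396 = 1124;  nΣy²−(Σy)² = 10·1138 − 9604 = 1776
  √(1124·1776) = √1996224 = 1412.8779
r = -992 / 1412.8779 = -0.7021
t = r·√(n−2)/√(1−r²) = -0.7021·√8 / √(1−0.492944) = -1.985839 / 0.712079 = -2.789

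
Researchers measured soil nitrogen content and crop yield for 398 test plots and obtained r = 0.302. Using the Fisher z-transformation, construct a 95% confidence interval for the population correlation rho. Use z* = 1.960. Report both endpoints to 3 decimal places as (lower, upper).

(0.210, 0.389)

Fisher z: z_r = atanh(r) = ½·ln((1+0.302)/(1−0.302)) = 0.311719
SE(z) = 1/√(n−3) = 1/√395 = 0.050315
95% ⇒ z* = 1.960; margin = 1.960·0.050315 = 0.098617
CI on z-scale: (0.213102, 0.410336)
Back-transform: tanh(0.213102) = 0.209934, tanh(0.410336) = 0.388758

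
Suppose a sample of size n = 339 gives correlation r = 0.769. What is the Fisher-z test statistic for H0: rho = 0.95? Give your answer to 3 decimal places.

z_r = atanh(0.769) = 1.017876,  z_0 = atanh(0.95) = 1.831781
SE = 1/√(n−3) = 1/√336 = 0.054554
z = (z_r − z_0)/SE = (1.017876 − 1.831781) / 0.054554 = -0.813905 / 0.054554 = -14.919

-14.919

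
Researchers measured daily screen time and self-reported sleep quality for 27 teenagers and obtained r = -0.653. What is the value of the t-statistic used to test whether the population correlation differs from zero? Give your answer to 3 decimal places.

t = r·√(n−2) / √(1−r²) with r = -0.653, n = 27
  = -0.653·√25 / √(1 − 0.426409)
  = -0.653·5.000000 / 0.757358
  = -3.265000 / 0.757358 = -4.311

-4.311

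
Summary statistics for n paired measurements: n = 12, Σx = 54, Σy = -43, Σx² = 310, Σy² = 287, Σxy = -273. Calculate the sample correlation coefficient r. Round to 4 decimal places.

Numerator: nΣxy − (Σx)(Σy) = 12·(-273) − (54)(-43) = -954
Denominator: √[(nΣx²−(Σx)²)(nΣy²−(Σy)²)]
  nΣx²−(Σx)² = 12·310 − 2916 = 804;  nΣy²−(Σy)² = 12·287 − 1849 = 1595
  √(804·1595) = √1282380 = 1132.4222
r = -954 / 1132.4222 = -0.8424

-0.8424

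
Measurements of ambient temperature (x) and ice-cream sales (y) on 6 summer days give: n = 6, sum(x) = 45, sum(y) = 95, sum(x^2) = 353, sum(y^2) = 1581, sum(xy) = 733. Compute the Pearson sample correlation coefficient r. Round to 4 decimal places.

0.5940

S_xy = nΣxy − ΣxΣy = 6·733 − 45·95 = 4398 − 4275 = 123
S_xx = nΣx² − (Σx)² = 6·353 − 45² = 2118 − 2025 = 93
S_yy = nΣy² − (Σy)² = 6·1581 − 95² = 9486 − 9025 = 461
r = S_xy / √(S_xx·S_yy) = 123 / √(93·461) = 123 / √42873 = 123 / 207.0580 = 0.5940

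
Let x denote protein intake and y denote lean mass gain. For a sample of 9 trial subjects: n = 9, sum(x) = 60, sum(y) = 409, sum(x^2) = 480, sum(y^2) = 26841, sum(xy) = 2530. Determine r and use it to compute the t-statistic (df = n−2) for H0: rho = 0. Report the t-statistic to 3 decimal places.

S_xy = nΣxy − ΣxΣy = 9·2530 − 60·409 = 22770 − 24540 = -1770
S_xx = nΣx² − (Σx)² = 9·480 − 60² = 4320 − 3600 = 720
S_yy = nΣy² − (Σy)² = 9·26841 − 409² = 241569 − 167281 = 74288
r = S_xy / √(S_xx·S_yy) = -1770 / √(720·74288) = -1770 / √53487360 = -1770 / 7313.5053 = -0.2420
t = r·√(n−2)/√(1−r²) = -0.2420·√7 / √(1−0.058564) = -0.640272 / 0.970276 = -0.660

-0.660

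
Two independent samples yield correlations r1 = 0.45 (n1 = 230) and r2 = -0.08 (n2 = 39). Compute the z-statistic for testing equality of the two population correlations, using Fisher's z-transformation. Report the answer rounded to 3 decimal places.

Fisher z-transforms: z1 = atanh(0.45) = 0.484700, z2 = atanh(-0.08) = -0.080171; difference d = 0.564871
Var(d) = 1/227 + 1/36 = 0.0044053 + 0.0277778 = 0.0321831
z = d/√Var(d) = 0.564871 / √0.0321831 = 0.564871 / 0.179396 = 3.149

3.149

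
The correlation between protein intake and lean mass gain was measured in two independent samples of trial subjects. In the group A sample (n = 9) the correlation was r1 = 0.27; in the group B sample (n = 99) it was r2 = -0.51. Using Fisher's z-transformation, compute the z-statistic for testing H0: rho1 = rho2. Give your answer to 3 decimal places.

z1 = atanh(0.27) = 0.276864,  z2 = atanh(-0.51) = -0.562730
SE = √(1/(n1−3) + 1/(n2−3)) = √(1/6 + 1/96) = √(0.1666667 + 0.0104167) = √0.1770834 = 0.420813
z = (z1 − z2)/SE = (0.276864 − (-0.562730)) / 0.420813 = 0.839594 / 0.420813 = 1.995

1.995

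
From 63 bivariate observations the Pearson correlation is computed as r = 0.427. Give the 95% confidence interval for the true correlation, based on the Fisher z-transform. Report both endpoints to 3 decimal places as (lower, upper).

Fisher z: z_r = atanh(r) = ½·ln((1+0.427)/(1−0.427)) = 0.456222
SE(z) = 1/√(n−3) = 1/√60 = 0.129099
95% ⇒ z* = 1.960; margin = 1.960·0.129099 = 0.253034
CI on z-scale: (0.203188, 0.709256)
Back-transform: tanh(0.203188) = 0.200437, tanh(0.709256) = 0.610210

(0.200, 0.610)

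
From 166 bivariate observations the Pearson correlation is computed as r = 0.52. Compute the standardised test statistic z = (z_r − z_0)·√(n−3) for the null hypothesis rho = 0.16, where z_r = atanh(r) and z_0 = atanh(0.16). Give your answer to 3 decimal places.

5.298

z_r = atanh(0.52) = 0.576340,  z_0 = atanh(0.16) = 0.161387
SE = 1/√(n−3) = 1/√163 = 0.078326
z = (z_r − z_0)/SE = (0.576340 − 0.161387) / 0.078326 = 0.414953 / 0.078326 = 5.298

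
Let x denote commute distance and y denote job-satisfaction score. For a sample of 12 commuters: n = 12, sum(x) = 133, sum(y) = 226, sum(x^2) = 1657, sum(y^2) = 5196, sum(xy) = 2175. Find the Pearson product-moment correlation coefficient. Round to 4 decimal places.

-0.7956

S_xy = nΣxy − ΣxΣy = 12·2175 − 133·226 = 26100 − 30058 = -3958
S_xx = nΣx² − (Σx)² = 12·1657 − 133² = 19884 − 17689 = 2195
S_yy = nΣy² − (Σy)² = 12·5196 − 226² = 62352 − 51076 = 11276
r = S_xy / √(S_xx·S_yy) = -3958 / √(2195·11276) = -3958 / √24750820 = -3958 / 4975.0196 = -0.7956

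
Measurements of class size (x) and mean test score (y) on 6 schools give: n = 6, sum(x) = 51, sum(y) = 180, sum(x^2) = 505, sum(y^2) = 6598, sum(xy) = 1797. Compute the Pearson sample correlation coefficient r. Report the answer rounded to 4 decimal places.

Numerator: nΣxy − (Σx)(Σy) = 6·1797 − (51)(180) = 1602
Denominator: √[(nΣx²−(Σx)²)(nΣy²−(Σy)²)]
  nΣx²−(Σx)² = 6·505 − 2601 = 429;  nΣy²−(Σy)² = 6·6598 − 32400 = 7188
  √(429·7188) = √3083652 = 1756.0330
r = 1602 / 1756.0330 = 0.9123

0.9123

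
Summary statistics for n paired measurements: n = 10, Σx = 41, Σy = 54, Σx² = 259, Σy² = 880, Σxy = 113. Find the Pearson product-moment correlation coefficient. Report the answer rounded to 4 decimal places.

-0.4687

S_xy = nΣxy − ΣxΣy = 10·113 − 41·54 = 1130 − 2214 = -1084
S_xx = nΣx² − (Σx)² = 10·259 − 41² = 2590 − 1681 = 909
S_yy = nΣy² − (Σy)² = 10·880 − 54² = 8800 − 2916 = 5884
r = S_xy / √(S_xx·S_yy) = -1084 / √(909·5884) = -1084 / √5348556 = -1084 / 2312.6945 = -0.4687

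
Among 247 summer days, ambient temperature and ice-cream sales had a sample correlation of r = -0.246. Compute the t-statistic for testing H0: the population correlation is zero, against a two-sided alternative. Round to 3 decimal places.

-3.973

1 − r² = 1 − 0.060516 = 0.939484;  √(1−r²) = 0.969270
√(n−2) = √245 = 15.652476
t = r·√(n−2)/√(1−r²) = -0.246 · 15.652476 / 0.969270 = -3.973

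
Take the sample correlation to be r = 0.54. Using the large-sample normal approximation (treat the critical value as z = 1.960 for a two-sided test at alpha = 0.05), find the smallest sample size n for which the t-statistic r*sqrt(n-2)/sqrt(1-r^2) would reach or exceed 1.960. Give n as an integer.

r√(n−2)/√(1−r²) ≥ 1.960  ⇔  n−2 ≥ (1.960)²·(1−r²)/r²
(1−r²)/r² = (1−0.2916)/0.2916 = 2.4294
n ≥ 2 + 3.8416·2.4294 = 2 + 9.3328 = 11.3328
⌈11.3328⌉ = 12

12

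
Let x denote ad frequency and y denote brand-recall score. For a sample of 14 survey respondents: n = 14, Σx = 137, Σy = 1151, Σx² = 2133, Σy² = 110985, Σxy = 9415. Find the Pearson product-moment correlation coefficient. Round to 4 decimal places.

Numerator: nΣxy − (Σx)(Σy) = 14·9415 − (137)(1151) = -25877
Denominator: √[(nΣx²−(Σx)²)(nΣy²−(Σy)²)]
  nΣx²−(Σx)² = 14·2133 − 18769 = 11093;  nΣy²−(Σy)² = 14·110985 − 1324801 = 228989
  √(11093·228989) = √2540174977 = 50400.1486
r = -25877 / 50400.1486 = -0.5134

-0.5134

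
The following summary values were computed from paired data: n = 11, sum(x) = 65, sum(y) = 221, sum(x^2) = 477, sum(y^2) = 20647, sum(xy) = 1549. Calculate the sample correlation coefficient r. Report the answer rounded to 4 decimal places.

Numerator: nΣxy − (Σx)(Σy) = 11·1549 − (65)(221) = 2674
Denominator: √[(nΣx²−(Σx)²)(nΣy²−(Σy)²)]
  nΣx²−(Σx)² = 11·477 − 4225 = 1022;  nΣy²−(Σy)² = 11·20647 − 48841 = 178276
  √(1022·178276) = √182198072 = 13498.0766
r = 2674 / 13498.0766 = 0.1981

0.1981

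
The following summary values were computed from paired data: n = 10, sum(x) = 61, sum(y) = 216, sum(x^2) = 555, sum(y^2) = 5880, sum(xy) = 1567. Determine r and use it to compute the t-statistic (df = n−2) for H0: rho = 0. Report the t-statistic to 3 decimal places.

1.764

Numerator: nΣxy − (Σx)(Σy) = 10·1567 − (61)(216) = 2494
Denominator: √[(nΣx²−(Σx)²)(nΣy²−(Σy)²)]
  nΣx²−(Σx)² = 10·555 − 3721 = 1829;  nΣy²−(Σy)² = 10·5880 − 46656 = 12144
  √(1829·12144) = √22211376 = 4712.8947
r = 2494 / 4712.8947 = 0.5292
t = r·√(n−2)/√(1−r²) = 0.5292·√8 / √(1−0.280053) = 1.496804 / 0.848497 = 1.764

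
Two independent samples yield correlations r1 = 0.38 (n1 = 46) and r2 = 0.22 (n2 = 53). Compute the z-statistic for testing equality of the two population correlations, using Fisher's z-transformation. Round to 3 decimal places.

Fisher z-transforms: z1 = atanh(0.38) = 0.400060, z2 = atanh(0.22) = 0.223656; difference d = 0.176404
Var(d) = 1/43 + 1/50 = 0.0232558 + 0.0200000 = 0.0432558
z = d/√Var(d) = 0.176404 / √0.0432558 = 0.176404 / 0.207980 = 0.848

0.848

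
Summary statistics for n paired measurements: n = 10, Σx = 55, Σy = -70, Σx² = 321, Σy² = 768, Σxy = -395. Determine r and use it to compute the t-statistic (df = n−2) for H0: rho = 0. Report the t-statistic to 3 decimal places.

Numerator: nΣxy − (Σx)(Σy) = 10·(-395) − (55)(-70) = -100
Denominator: √[(nΣx²−(Σx)²)(nΣy²−(Σy)²)]
  nΣx²−(Σx)² = 10·321 − 3025 = 185;  nΣy²−(Σy)² = 10·768 − 4900 = 2780
  √(185·2780) = √514300 = 717.1471
r = -100 / 717.1471 = -0.1394
t = r·√(n−2)/√(1−r²) = -0.1394·√8 / √(1−0.019432) = -0.394283 / 0.990236 = -0.398

-0.398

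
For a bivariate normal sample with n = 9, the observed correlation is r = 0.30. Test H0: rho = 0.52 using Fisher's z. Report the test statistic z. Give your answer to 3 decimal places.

-0.654

z_r = atanh(0.30) = 0.309520,  z_0 = atanh(0.52) = 0.576340
SE = 1/√(n−3) = 1/√6 = 0.408248
z = (z_r − z_0)/SE = (0.309520 − 0.576340) / 0.408248 = -0.266820 / 0.408248 = -0.654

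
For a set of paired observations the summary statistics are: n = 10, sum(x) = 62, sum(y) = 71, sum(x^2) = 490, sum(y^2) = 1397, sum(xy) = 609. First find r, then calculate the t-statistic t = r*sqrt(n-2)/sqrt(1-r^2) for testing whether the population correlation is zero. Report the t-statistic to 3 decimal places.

1.861

Numerator: nΣxy − (Σx)(Σy) = 10·609 − (62)(71) = 1688
Denominator: √[(nΣx²−(Σx)²)(nΣy²−(Σy)²)]
  nΣx²−(Σx)² = 10·490 − 3844 = 1056;  nΣy²−(Σy)² = 10·1397 − 5041 = 8929
  √(1056·8929) = √9429024 = 3070.6716
r = 1688 / 3070.6716 = 0.5497
t = r·√(n−2)/√(1−r²) = 0.5497·√8 / √(1−0.302170) = 1.554786 / 0.835362 = 1.861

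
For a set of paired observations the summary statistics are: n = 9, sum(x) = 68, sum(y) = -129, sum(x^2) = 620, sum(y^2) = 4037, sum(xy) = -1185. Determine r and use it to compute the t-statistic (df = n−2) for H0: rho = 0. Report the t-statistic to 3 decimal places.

S_xy = nΣxy − ΣxΣy = 9·(-1185) − 68·(-129) = -10665 − (-8772) = -1893
S_xx = nΣx² − (Σx)² = 9·620 − 68² = 5580 − 4624 = 956
S_yy = nΣy² − (Σy)² = 9·4037 − (-129)² = 36333 − 16641 = 19692
r = S_xy / √(S_xx·S_yy) = -1893 / √(956·19692) = -1893 / √18825552 = -1893 / 4338.8422 = -0.4363
t = r·√(n−2)/√(1−r²) = -0.4363·√7 / √(1−0.190358) = -1.154341 / 0.899801 = -1.283

-1.283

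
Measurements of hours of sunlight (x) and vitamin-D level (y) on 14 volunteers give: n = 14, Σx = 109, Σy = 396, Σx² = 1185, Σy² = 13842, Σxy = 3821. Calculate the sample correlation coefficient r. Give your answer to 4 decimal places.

S_xy = nΣxy − ΣxΣy = 14·3821 − 109·396 = 53494 − 43164 = 10330
S_xx = nΣx² − (Σx)² = 14·1185 − 109² = 16590 − 11881 = 4709
S_yy = nΣy² − (Σy)² = 14·13842 − 396² = 193788 − 156816 = 36972
r = S_xy / √(S_xx·S_yy) = 10330 / √(4709·36972) = 10330 / √174101148 = 10330 / 13194.7394 = 0.7829

0.7829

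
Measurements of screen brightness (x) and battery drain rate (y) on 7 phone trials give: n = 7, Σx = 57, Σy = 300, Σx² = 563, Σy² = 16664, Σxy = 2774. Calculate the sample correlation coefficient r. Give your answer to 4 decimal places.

0.5398

S_xy = nΣxy − ΣxΣy = 7·2774 − 57·300 = 19418 − 17100 = 2318
S_xx = nΣx² − (Σx)² = 7·563 − 57² = 3941 − 3249 = 692
S_yy = nΣy² − (Σy)² = 7·16664 − 300² = 116648 − 90000 = 26648
r = S_xy / √(S_xx·S_yy) = 2318 / √(692·26648) = 2318 / √18440416 = 2318 / 4294.2305 = 0.5398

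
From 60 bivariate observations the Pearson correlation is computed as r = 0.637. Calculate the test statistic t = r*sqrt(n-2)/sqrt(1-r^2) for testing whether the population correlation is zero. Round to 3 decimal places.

t = r·√(n−2) / √(1−r²) with r = 0.637, n = 60
  = 0.637·√58 / √(1 − 0.405769)
  = 0.637·7.615773 / 0.770864
  = 4.851247 / 0.770864 = 6.293

6.293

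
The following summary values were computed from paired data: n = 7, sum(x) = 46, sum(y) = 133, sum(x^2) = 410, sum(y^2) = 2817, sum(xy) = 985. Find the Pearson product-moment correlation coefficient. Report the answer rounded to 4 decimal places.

0.6280

Numerator: nΣxy − (Σx)(Σy) = 7·985 − (46)(133) = 777
Denominator: √[(nΣx²−(Σx)²)(nΣy²−(Σy)²)]
  nΣx²−(Σx)² = 7·410 − 2116 = 754;  nΣy²−(Σy)² = 7·2817 − 17689 = 2030
  √(754·2030) = √1530620 = 1237.1823
r = 777 / 1237.1823 = 0.6280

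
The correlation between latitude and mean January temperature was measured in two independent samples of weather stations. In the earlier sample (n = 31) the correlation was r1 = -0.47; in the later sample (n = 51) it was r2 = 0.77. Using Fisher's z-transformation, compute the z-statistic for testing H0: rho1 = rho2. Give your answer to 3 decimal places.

-6.436

z1 = atanh(-0.47) = -0.510070,  z2 = atanh(0.77) = 1.020328
SE = √(1/(n1−3) + 1/(n2−3)) = √(1/28 + 1/48) = √(0.0357143 + 0.0208333) = √0.0565476 = 0.237797
z = (z1 − z2)/SE = (-0.510070 − 1.020328) / 0.237797 = -1.530398 / 0.237797 = -6.436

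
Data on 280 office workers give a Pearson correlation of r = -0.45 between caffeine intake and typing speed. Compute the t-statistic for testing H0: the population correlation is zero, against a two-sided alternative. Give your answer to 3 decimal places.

-8.402

1 − r² = 1 − 0.2025 = 0.7975;  √(1−r²) = 0.893029
√(n−2) = √278 = 16.673332
t = r·√(n−2)/√(1−r²) = -0.45 · 16.673332 / 0.893029 = -8.402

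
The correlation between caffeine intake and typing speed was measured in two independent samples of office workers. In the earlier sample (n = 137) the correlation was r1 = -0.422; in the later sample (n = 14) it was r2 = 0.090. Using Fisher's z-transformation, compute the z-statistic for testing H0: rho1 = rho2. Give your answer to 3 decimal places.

-1.723

z1 = atanh(-0.422) = -0.450123,  z2 = atanh(0.090) = 0.090244
SE = √(1/(n1−3) + 1/(n2−3)) = √(1/134 + 1/11) = √(0.0074627 + 0.0909091) = √0.0983718 = 0.313643
z = (z1 − z2)/SE = (-0.450123 − 0.090244) / 0.313643 = -0.540367 / 0.313643 = -1.723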